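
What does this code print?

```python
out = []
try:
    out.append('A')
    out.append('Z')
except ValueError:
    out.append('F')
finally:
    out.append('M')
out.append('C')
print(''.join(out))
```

Execution trace: 'A' (try body) → 'Z' (try body, no exception) → 'M' (finally) → 'C' (after the try/except). Output: AZMC

Answer: AZMC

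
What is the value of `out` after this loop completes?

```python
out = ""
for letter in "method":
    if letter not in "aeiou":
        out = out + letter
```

Remove vowels from 'method'
`out` takes the values: "" → "m" → "mt" → "mth" → "mthd"

Answer: "mthd"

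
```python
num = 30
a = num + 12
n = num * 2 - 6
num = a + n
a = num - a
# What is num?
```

Trace:
`num = 30` → num = 30
`a = num + 12` → a = 42
`n = num * 2 - 6` → n = 54
`num = a + n` → num = 96
`a = num - a` → a = 54
So num = 96

Answer: 96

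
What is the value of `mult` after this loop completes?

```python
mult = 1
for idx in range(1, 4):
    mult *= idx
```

3! = 6
`mult` takes the values: 1 → 2 → 6

Answer: 6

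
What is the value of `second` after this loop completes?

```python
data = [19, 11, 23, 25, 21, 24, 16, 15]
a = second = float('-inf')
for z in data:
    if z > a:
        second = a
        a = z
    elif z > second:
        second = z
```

Second largest (with repeats) in [19, 11, 23, 25, 21, 24, 16, 15]
`second` takes the values: -inf → 11 → 19 → 23 → 24

Answer: 24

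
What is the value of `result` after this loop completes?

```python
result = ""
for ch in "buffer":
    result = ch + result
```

Reverse 'buffer'
`result` takes the values: "" → "b" → "ub" → "fub" → "ffub" → "effub" → "reffub"

Answer: "reffub"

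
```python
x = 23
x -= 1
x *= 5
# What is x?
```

Trace:
`x = 23` → x = 23
`x -= 1` → x = 22
`x *= 5` → x = 110
So x = 110

Answer: 110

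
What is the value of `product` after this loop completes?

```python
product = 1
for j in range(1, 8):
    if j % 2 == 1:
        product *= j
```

Product of odd numbers 1 to 7
`product` takes the values: 1 → 3 → 15 → 105

Answer: 105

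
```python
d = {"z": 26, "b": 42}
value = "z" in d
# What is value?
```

Trace:
`d = {"z": 26, "b": 42}` → d = {'z': 26, 'b': 42}
`value = "z" in d` → value = True
So value = True

Answer: True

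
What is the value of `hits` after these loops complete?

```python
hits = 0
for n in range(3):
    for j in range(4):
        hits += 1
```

3 * 4 = 12
`hits` takes the values: 0 → 1 → 2 → 3 → 4 → 5 → 6 → 7 → 8 → 9 → 10 → 11 → 12

Answer: 12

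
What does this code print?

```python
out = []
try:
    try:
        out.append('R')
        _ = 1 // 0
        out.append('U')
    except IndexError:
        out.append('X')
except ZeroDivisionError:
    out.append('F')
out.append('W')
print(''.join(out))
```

Execution trace: 'R' (try body) → 'F' (outer except ZeroDivisionError) → 'W' (after the try/except). Output: RFW

Answer: RFW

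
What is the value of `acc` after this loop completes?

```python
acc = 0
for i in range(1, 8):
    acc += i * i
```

Sum of squares 1² to 7² = 140
`acc` takes the values: 0 → 1 → 5 → 14 → 30 → 55 → 91 → 140

Answer: 140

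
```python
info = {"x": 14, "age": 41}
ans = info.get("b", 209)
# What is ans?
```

Trace:
`info = {"x": 14, "age": 41}` → info = {'x': 14, 'age': 41}
`ans = info.get("b", 209)` → ans = 209
So ans = 209

Answer: 209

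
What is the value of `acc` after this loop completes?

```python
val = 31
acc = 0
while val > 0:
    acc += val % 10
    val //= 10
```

Sum digits of 31
`acc` takes the values: 0 → 1 → 4

Answer: 4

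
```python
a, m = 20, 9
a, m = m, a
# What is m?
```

Trace:
`a, m = 20, 9` → a = 20; m = 9
`a, m = m, a` → a = 9; m = 20
So m = 20

Answer: 20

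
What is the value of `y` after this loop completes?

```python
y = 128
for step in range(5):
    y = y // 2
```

Halve 5 times: 128 // 2^5 = 4
`y` takes the values: 128 → 64 → 32 → 16 → 8 → 4

Answer: 4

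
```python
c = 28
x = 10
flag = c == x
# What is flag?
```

Trace:
`c = 28` → c = 28
`x = 10` → x = 10
`flag = c == x` → flag = False
So flag = False

Answer: False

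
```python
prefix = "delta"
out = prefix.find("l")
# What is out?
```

Trace:
`prefix = "delta"` → prefix = 'delta'
`out = prefix.find("l")` → out = 2
So out = 2

Answer: 2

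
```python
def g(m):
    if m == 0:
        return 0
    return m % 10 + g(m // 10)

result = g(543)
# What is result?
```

Sum of digits of 543: 3 + 4 + 5 = 12

Answer: 12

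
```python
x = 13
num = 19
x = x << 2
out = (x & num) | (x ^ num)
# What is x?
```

Trace:
`x = 13` → x = 13
`num = 19` → num = 19
`x = x << 2` → x = 52
`out = (x & num) | (x ^ num)` → out = 55
So x = 52

Answer: 52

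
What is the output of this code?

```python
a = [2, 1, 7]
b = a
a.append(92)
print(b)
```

Key concept: basic list aliasing.
Step by step:
`a = [2, 1, 7]` → a = [2, 1, 7]
`b = a` → b = [2, 1, 7] (same object as a)
`a.append(92)` → a = [2, 1, 7, 92] (same object as b); b = [2, 1, 7, 92] (same object as a)
`print(b)` → prints [2, 1, 7, 92]

Answer: [2, 1, 7, 92]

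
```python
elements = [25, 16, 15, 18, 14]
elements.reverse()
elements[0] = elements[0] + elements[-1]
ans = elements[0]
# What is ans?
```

Trace:
`elements = [25, 16, 15, 18, 14]` → elements = [25, 16, 15, 18, 14]
`elements.reverse()` → elements = [14, 18, 15, 16, 25]
`elements[0] = elements[0] + elements[-1]` → elements = [39, 18, 15, 16, 25]
`ans = elements[0]` → ans = 39
So ans = 39

Answer: 39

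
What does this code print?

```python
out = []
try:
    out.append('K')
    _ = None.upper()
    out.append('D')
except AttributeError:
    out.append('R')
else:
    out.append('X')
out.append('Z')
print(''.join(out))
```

Execution trace: 'K' (try body) → 'R' (except AttributeError) → 'Z' (after the try/except). Output: KRZ

Answer: KRZ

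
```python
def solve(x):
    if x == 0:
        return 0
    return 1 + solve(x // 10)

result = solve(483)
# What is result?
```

Count of digits of 483: 3

Answer: 3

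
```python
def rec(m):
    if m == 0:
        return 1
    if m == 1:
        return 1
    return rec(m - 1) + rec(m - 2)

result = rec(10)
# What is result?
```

Build up from base cases: rec(0)=1, rec(1)=1, rec(2)=2, rec(3)=3, rec(4)=5, rec(5)=8, rec(6)=13, ..., rec(10)=89

Answer: 89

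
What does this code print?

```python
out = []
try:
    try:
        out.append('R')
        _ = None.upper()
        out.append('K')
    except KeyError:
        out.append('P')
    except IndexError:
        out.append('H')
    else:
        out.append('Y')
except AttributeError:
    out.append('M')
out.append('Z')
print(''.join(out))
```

Execution trace: 'R' (try body) → 'M' (outer except AttributeError) → 'Z' (after the try/except). Output: RMZ

Answer: RMZ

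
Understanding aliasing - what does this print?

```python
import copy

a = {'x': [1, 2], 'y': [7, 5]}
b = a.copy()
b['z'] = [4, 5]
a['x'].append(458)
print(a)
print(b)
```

Key concept: shallow copy of dict with mutable values.
Step by step:
`a = {'x': [1, 2], 'y': [7, 5]}` → a = {'x': [1, 2], 'y': [7, 5]}
`b = a.copy()` → b = {'x': [1, 2], 'y': [7, 5]}
`b['z'] = [4, 5]` → b = {'x': [1, 2], 'y': [7, 5], 'z': [4, 5]}
`a['x'].append(458)` → a = {'x': [1, 2, 458], 'y': [7, 5]}; b = {'x': [1, 2, 458], 'y': [7, 5], 'z': [4, 5]}
`print(a)` → prints {'x': [1, 2, 458], 'y': [7, 5]}
`print(b)` → prints {'x': [1, 2, 458], 'y': [7, 5], 'z': [4, 5]}

Answer:
{'x': [1, 2, 458], 'y': [7, 5]}
{'x': [1, 2, 458], 'y': [7, 5], 'z': [4, 5]}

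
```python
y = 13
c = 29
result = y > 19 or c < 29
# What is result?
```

Trace:
`y = 13` → y = 13
`c = 29` → c = 29
`result = y > 19 or c < 29` → result = False
So result = False

Answer: False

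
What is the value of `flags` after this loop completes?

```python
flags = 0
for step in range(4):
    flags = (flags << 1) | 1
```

Build 4 consecutive 1-bits: 0b1111
`flags` takes the values: 0 → 1 → 3 → 7 → 15

Answer: 15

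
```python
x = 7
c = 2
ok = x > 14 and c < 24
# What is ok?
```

Trace:
`x = 7` → x = 7
`c = 2` → c = 2
`ok = x > 14 and c < 24` → ok = False
So ok = False

Answer: False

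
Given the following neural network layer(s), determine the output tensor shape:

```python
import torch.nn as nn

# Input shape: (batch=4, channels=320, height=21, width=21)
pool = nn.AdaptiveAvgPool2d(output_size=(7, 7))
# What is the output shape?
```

Input: (4, 320, 21, 21) -> Output: (4, 320, 7, 7)

Answer: (4, 320, 7, 7)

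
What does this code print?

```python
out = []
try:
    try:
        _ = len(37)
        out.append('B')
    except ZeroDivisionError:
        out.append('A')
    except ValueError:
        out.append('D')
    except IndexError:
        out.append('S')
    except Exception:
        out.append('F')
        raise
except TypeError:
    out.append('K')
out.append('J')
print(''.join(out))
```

Execution trace: 'F' (inner except Exception) → 'K' (outer except TypeError) → 'J' (after the try/except). Output: FKJ

Answer: FKJ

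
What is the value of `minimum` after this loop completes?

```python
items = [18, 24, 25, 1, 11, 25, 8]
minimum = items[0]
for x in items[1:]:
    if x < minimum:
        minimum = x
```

Minimum of [18, 24, 25, 1, 11, 25, 8]
`minimum` takes the values: 18 → 1

Answer: 1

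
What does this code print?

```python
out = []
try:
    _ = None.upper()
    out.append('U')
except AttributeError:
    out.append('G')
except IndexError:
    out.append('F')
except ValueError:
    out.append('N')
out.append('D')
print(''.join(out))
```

Execution trace: 'G' (except AttributeError) → 'D' (after the try/except). Output: GD

Answer: GD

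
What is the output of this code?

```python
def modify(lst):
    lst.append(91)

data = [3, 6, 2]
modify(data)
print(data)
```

Key concept: function modifies passed list.
Step by step:
`data = [3, 6, 2]` → data = [3, 6, 2]
`modify(data)` → data = [3, 6, 2, 91]
`print(data)` → prints [3, 6, 2, 91]

Answer: [3, 6, 2, 91]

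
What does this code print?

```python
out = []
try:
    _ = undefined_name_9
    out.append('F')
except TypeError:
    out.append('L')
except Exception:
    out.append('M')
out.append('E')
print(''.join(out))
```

Execution trace: 'M' (except Exception) → 'E' (after the try/except). Output: ME

Answer: ME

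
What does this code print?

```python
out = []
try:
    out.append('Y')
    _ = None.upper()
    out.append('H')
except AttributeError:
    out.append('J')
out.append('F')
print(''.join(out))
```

Execution trace: 'Y' (try body) → 'J' (except AttributeError) → 'F' (after the try/except). Output: YJF

Answer: YJF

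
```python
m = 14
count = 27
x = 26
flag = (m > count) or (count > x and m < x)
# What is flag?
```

Trace:
`m = 14` → m = 14
`count = 27` → count = 27
`x = 26` → x = 26
`flag = (m > count) or (count > x and m < x)` → flag = True
So flag = True

Answer: True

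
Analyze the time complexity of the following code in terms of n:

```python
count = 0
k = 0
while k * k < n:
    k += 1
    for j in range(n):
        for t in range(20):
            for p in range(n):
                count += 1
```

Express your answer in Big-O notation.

Each loop level contributes: √n × n × 1 × n. Multiplying the contributions gives O(n^2√n).

Answer: O(n^2√n)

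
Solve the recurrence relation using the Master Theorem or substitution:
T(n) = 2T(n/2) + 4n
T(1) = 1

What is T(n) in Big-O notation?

By Master Theorem: a=2, b=2, f(n)=4n. Since log_2(2) = 1 and f(n) = Θ(n^1), Case 2 applies. T(n) = O(n log n).

Answer: O(n log n)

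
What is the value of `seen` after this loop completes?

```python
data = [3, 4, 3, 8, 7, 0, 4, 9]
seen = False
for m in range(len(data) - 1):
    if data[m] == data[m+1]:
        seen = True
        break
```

Check consecutive duplicates in [3, 4, 3, 8, 7, 0, 4, 9]
`seen` takes the values: False

Answer: False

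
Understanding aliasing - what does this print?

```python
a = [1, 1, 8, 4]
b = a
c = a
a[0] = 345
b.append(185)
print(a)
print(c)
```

Key concept: multiple aliases.
Step by step:
`a = [1, 1, 8, 4]` → a = [1, 1, 8, 4]
`b = a` → b = [1, 1, 8, 4] (same object as a)
`c = a` → c = [1, 1, 8, 4] (same object as a, b)
`a[0] = 345` → a = [345, 1, 8, 4] (same object as b, c); b = [345, 1, 8, 4] (same object as a, c); c = [345, 1, 8, 4] (same object as a, b)
`b.append(185)` → a = [345, 1, 8, 4, 185] (same object as b, c); b = [345, 1, 8, 4, 185] (same object as a, c); c = [345, 1, 8, 4, 185] (same object as a, b)
`print(a)` → prints [345, 1, 8, 4, 185]
`print(c)` → prints [345, 1, 8, 4, 185]

Answer:
[345, 1, 8, 4, 185]
[345, 1, 8, 4, 185]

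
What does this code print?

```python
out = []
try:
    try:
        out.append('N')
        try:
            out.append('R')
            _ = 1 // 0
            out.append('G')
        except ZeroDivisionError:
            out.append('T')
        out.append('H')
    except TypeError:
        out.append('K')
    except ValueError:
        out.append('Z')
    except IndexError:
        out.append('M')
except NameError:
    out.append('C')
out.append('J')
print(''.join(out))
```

Execution trace: 'N' (try body) → 'R' (inner try body) → 'T' (inner except ZeroDivisionError) → 'H' (try body, no exception) → 'J' (after the try/except). Output: NRTHJ

Answer: NRTHJ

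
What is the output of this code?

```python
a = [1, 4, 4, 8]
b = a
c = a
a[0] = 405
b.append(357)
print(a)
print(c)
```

Key concept: multiple aliases.
Step by step:
`a = [1, 4, 4, 8]` → a = [1, 4, 4, 8]
`b = a` → b = [1, 4, 4, 8] (same object as a)
`c = a` → c = [1, 4, 4, 8] (same object as a, b)
`a[0] = 405` → a = [405, 4, 4, 8] (same object as b, c); b = [405, 4, 4, 8] (same object as a, c); c = [405, 4, 4, 8] (same object as a, b)
`b.append(357)` → a = [405, 4, 4, 8, 357] (same object as b, c); b = [405, 4, 4, 8, 357] (same object as a, c); c = [405, 4, 4, 8, 357] (same object as a, b)
`print(a)` → prints [405, 4, 4, 8, 357]
`print(c)` → prints [405, 4, 4, 8, 357]

Answer:
[405, 4, 4, 8, 357]
[405, 4, 4, 8, 357]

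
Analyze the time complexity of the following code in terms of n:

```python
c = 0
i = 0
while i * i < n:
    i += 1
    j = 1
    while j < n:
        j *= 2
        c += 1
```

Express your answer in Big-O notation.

Each loop level contributes: √n × log n. Multiplying the contributions gives O(√n log n).

Answer: O(√n log n)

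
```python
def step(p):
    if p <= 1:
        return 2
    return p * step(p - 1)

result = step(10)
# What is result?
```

step(10) = 10 * 9 * 8 * 7 * 6 * 5 * 4 * 3 * 2 * 2 = 7257600

Answer: 7257600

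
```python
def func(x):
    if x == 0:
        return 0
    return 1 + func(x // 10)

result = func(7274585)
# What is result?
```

Count of digits of 7274585: 7

Answer: 7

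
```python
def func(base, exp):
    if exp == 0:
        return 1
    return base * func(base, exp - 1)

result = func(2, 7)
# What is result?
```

func(2, 7) = 2 * 2 * 2 * 2 * 2 * 2 * 2 = 128

Answer: 128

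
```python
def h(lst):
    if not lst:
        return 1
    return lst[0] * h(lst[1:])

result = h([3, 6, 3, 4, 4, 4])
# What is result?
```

Product over [3, 6, 3, 4, 4, 4] = 3 * 6 * 3 * 4 * 4 * 4 = 3456

Answer: 3456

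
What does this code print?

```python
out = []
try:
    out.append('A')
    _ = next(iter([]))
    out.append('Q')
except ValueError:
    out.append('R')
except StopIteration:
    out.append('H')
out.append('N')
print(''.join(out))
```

Execution trace: 'A' (try body) → 'H' (except StopIteration) → 'N' (after the try/except). Output: AHN

Answer: AHN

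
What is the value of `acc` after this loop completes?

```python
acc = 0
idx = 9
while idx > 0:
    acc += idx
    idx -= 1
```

Sum 9 down to 1
`acc` takes the values: 0 → 9 → 17 → 24 → 30 → 35 → 39 → 42 → 44 → 45

Answer: 45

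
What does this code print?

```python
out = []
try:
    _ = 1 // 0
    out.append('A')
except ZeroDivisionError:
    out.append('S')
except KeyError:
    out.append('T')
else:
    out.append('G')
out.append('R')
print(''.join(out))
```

Execution trace: 'S' (except ZeroDivisionError) → 'R' (after the try/except). Output: SR

Answer: SR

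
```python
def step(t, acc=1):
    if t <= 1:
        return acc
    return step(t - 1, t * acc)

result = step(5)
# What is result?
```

Accumulator trace (n, acc): (5, 1) -> (4, 5) -> (3, 20) -> (2, 60) -> (1, 120) -> return 120

Answer: 120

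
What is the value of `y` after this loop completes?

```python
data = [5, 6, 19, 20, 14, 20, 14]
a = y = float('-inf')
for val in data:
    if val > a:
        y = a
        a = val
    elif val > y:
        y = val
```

Second largest (with repeats) in [5, 6, 19, 20, 14, 20, 14]
`y` takes the values: -inf → 5 → 6 → 19 → 20

Answer: 20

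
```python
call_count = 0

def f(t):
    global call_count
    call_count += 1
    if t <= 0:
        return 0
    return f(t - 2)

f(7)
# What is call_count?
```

Linear recursion stepping by 2: 5 calls from t=7 down to ≤0.

Answer: 5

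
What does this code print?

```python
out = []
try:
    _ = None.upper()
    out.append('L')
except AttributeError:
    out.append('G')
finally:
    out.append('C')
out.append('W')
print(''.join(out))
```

Execution trace: 'G' (except AttributeError) → 'C' (finally) → 'W' (after the try/except). Output: GCW

Answer: GCW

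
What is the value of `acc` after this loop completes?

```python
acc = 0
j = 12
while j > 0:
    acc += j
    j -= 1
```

Sum 12 down to 1
`acc` takes the values: 0 → 12 → 23 → 33 → 42 → 50 → 57 → 63 → 68 → 72 → 75 → 77 → 78

Answer: 78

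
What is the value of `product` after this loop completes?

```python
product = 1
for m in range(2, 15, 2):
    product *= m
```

Product of even numbers 2 to 14
`product` takes the values: 1 → 2 → 8 → 48 → 384 → 3840 → 46080 → 645120

Answer: 645120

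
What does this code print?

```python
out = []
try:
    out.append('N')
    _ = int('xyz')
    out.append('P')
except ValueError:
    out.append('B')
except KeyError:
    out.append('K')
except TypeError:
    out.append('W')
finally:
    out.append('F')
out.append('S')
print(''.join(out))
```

Execution trace: 'N' (try body) → 'B' (except ValueError) → 'F' (finally) → 'S' (after the try/except). Output: NBFS

Answer: NBFS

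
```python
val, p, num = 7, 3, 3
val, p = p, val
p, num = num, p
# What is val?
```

Trace:
`val, p, num = 7, 3, 3` → val = 7; p = 3; num = 3
`val, p = p, val` → val = 3; p = 7
`p, num = num, p` → p = 3; num = 7
So val = 3

Answer: 3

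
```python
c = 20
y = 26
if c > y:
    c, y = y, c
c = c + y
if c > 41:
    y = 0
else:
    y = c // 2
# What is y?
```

Trace:
`c = 20` → c = 20
`y = 26` → y = 26
`if c > y: ...` → c > y is False → no variable changes
`c = c + y` → c = 46
`if c > 41: ...` → c > 41 is True → y = 0
So y = 0

Answer: 0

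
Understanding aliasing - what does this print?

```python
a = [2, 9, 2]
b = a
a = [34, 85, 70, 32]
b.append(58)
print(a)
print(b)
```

Key concept: rebinding vs mutation: a is rebound to a new list, b still points at the original.
Step by step:
`a = [2, 9, 2]` → a = [2, 9, 2]
`b = a` → b = [2, 9, 2] (same object as a)
`a = [34, 85, 70, 32]` → a = [34, 85, 70, 32]
`b.append(58)` → b = [2, 9, 2, 58]
`print(a)` → prints [34, 85, 70, 32]
`print(b)` → prints [2, 9, 2, 58]

Answer:
[34, 85, 70, 32]
[2, 9, 2, 58]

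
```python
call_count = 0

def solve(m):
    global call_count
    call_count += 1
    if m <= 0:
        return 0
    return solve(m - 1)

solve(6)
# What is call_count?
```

Linear recursion stepping by 1: 7 calls from m=6 down to ≤0.

Answer: 7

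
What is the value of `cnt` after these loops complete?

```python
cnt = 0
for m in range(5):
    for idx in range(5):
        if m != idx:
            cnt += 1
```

5² - 5 (exclude diagonal)
`cnt` takes the values: 0 → 1 → 2 → 3 → 4 → 5 → 6 → 7 → 8 → 9 → 10 → 11 → 12 → 13 → 14 → 15 → 16 → 17 → 18 → 19 → 20

Answer: 20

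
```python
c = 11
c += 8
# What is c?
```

Trace:
`c = 11` → c = 11
`c += 8` → c = 19
So c = 19

Answer: 19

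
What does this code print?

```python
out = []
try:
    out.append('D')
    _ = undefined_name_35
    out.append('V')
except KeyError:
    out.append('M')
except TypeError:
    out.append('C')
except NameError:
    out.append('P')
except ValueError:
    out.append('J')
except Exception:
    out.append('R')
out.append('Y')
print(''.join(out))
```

Execution trace: 'D' (try body) → 'P' (except NameError) → 'Y' (after the try/except). Output: DPY

Answer: DPY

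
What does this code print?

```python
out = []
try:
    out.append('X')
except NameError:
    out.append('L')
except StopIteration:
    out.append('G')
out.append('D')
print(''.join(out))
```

Execution trace: 'X' (try body, no exception) → 'D' (after the try/except). Output: XD

Answer: XD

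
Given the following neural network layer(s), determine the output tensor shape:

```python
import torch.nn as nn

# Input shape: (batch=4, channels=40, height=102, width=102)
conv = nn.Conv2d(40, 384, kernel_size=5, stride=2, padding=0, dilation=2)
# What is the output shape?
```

Input: (4, 40, 102, 102) -> Output: (4, 384, 47, 47)

Answer: (4, 384, 47, 47)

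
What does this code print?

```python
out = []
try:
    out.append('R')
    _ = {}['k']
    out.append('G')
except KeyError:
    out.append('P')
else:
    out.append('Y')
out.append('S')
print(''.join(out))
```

Execution trace: 'R' (try body) → 'P' (except KeyError) → 'S' (after the try/except). Output: RPS

Answer: RPS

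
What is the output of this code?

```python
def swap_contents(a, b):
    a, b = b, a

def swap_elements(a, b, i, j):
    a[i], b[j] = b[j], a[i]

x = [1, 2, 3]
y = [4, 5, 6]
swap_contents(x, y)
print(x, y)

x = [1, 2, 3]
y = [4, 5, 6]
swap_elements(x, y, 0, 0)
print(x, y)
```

Key concept: parameter rebinding vs mutation.
Step by step:
`x = [1, 2, 3]` → x = [1, 2, 3]
`y = [4, 5, 6]` → y = [4, 5, 6]
`swap_contents(x, y)` → no visible change to tracked variables
`print(x, y)` → prints [1, 2, 3] [4, 5, 6]
`x = [1, 2, 3]` → x = [1, 2, 3]
`y = [4, 5, 6]` → y = [4, 5, 6]
`swap_elements(x, y, 0, 0)` → x = [4, 2, 3]; y = [1, 5, 6]
`print(x, y)` → prints [4, 2, 3] [1, 5, 6]

Answer:
[1, 2, 3] [4, 5, 6]
[4, 2, 3] [1, 5, 6]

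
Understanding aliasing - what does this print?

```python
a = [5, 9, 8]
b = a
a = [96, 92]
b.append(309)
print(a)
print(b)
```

Key concept: rebinding vs mutation: a is rebound to a new list, b still points at the original.
Step by step:
`a = [5, 9, 8]` → a = [5, 9, 8]
`b = a` → b = [5, 9, 8] (same object as a)
`a = [96, 92]` → a = [96, 92]
`b.append(309)` → b = [5, 9, 8, 309]
`print(a)` → prints [96, 92]
`print(b)` → prints [5, 9, 8, 309]

Answer:
[96, 92]
[5, 9, 8, 309]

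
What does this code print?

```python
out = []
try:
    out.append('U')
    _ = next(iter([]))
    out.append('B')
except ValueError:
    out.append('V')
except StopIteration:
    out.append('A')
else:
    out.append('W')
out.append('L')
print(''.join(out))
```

Execution trace: 'U' (try body) → 'A' (except StopIteration) → 'L' (after the try/except). Output: UAL

Answer: UAL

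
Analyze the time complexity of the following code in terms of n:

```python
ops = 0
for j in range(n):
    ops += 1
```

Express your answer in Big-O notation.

Each loop level contributes: n. Multiplying the contributions gives O(n).

Answer: O(n)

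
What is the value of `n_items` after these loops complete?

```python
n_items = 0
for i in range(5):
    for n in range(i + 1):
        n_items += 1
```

Triangle: 1 + 2 + ... + 5
`n_items` takes the values: 0 → 1 → 2 → 3 → 4 → 5 → 6 → 7 → 8 → 9 → 10 → 11 → 12 → 13 → 14 → 15

Answer: 15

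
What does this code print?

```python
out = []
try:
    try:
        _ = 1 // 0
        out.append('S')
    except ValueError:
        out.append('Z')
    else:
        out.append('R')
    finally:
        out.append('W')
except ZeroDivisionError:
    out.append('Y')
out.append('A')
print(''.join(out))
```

Execution trace: 'W' (finally) → 'Y' (outer except ZeroDivisionError) → 'A' (after the try/except). Output: WYA

Answer: WYA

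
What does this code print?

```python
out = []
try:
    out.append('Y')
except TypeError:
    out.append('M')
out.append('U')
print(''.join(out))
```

Execution trace: 'Y' (try body, no exception) → 'U' (after the try/except). Output: YU

Answer: YU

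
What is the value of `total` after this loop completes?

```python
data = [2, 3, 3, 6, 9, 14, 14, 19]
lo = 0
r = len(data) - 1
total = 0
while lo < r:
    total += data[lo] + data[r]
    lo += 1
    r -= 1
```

Sum of pairs from ends
`total` takes the values: 0 → 21 → 38 → 55 → 70

Answer: 70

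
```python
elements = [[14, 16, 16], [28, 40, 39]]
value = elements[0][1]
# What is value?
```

Trace:
`elements = [[14, 16, 16], [28, 40, 39]]` → elements = [[14, 16, 16], [28, 40, 39]]
`value = elements[0][1]` → value = 16
So value = 16

Answer: 16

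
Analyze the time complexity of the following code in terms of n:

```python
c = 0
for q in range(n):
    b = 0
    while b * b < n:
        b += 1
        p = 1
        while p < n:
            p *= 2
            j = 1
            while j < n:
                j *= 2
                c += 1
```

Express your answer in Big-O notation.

Each loop level contributes: n × √n × log n × log n. Multiplying the contributions gives O(n√n log² n).

Answer: O(n√n log² n)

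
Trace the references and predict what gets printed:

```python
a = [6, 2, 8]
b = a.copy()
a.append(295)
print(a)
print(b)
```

Key concept: list.copy() creates independent copy.
Step by step:
`a = [6, 2, 8]` → a = [6, 2, 8]
`b = a.copy()` → b = [6, 2, 8]
`a.append(295)` → a = [6, 2, 8, 295]
`print(a)` → prints [6, 2, 8, 295]
`print(b)` → prints [6, 2, 8]

Answer:
[6, 2, 8, 295]
[6, 2, 8]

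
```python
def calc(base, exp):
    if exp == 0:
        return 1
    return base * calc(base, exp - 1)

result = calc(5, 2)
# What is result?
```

calc(5, 2) = 5 * 5 = 25

Answer: 25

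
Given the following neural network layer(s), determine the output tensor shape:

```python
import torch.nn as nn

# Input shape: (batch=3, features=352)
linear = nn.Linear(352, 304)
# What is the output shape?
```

Input: (3, 352) -> Output: (3, 304)

Answer: (3, 304)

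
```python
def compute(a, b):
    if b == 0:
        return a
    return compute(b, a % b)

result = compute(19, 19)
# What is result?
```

compute(19, 19) -> compute(19, 0) -> 19

Answer: 19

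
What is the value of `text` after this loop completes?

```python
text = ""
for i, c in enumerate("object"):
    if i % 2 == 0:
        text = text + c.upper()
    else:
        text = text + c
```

Uppercase even positions in 'object'
`text` takes the values: "" → "O" → "Ob" → "ObJ" → "ObJe" → "ObJeC" → "ObJeCt"

Answer: "ObJeCt"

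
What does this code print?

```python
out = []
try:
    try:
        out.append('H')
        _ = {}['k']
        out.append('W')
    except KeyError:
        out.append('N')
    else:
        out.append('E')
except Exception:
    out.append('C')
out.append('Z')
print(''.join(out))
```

Execution trace: 'H' (inner try body) → 'N' (inner except KeyError) → 'Z' (after the try/except). Output: HNZ

Answer: HNZ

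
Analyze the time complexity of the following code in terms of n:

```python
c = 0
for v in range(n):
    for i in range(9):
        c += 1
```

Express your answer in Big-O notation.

Each loop level contributes: n × 1. Multiplying the contributions gives O(n).

Answer: O(n)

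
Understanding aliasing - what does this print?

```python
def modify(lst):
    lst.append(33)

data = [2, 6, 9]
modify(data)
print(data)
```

Key concept: function modifies passed list.
Step by step:
`data = [2, 6, 9]` → data = [2, 6, 9]
`modify(data)` → data = [2, 6, 9, 33]
`print(data)` → prints [2, 6, 9, 33]

Answer: [2, 6, 9, 33]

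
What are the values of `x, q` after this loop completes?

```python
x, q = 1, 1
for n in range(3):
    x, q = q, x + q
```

Fibonacci: after 3 iterations
`x, q` takes the values: (1, 1) → (1, 2) → (2, 3) → (3, 5)

Answer: 3, 5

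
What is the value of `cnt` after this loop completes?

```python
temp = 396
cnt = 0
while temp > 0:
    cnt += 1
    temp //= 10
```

Count digits by repeated division by 10
`cnt` takes the values: 0 → 1 → 2 → 3

Answer: 3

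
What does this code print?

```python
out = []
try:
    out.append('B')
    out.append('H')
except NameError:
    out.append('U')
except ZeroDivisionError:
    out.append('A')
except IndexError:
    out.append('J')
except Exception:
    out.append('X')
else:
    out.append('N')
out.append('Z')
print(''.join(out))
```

Execution trace: 'B' (try body) → 'H' (try body, no exception) → 'N' (else) → 'Z' (after the try/except). Output: BHNZ

Answer: BHNZ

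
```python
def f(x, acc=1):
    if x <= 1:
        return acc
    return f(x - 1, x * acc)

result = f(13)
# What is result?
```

Accumulator trace (n, acc): (13, 1) -> (12, 13) -> (11, 156) -> (10, 1716) -> (9, 17160) -> (8, 154440) -> (7, 1235520) -> (6, 8648640) -> (5, 51891840) -> (4, 259459200) -> (3, 1037836800) -> (2, 3113510400) -> (1, 6227020800) -> return 6227020800

Answer: 6227020800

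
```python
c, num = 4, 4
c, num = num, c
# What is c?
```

Trace:
`c, num = 4, 4` → c = 4; num = 4
`c, num = num, c` → c = 4; num = 4
So c = 4

Answer: 4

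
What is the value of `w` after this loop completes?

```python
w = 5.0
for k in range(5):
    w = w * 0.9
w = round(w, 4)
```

Exponential decay: 5.0 * 0.9^5
`w` takes the values: 5.0 → 4.5 → 4.05 → 3.645 → 3.2805 → 2.95245 → 2.9525

Answer: 2.9525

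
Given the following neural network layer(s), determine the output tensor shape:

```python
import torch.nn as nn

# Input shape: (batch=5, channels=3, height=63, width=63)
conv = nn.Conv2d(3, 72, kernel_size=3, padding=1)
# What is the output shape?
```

Input: (5, 3, 63, 63) -> Output: (5, 72, 63, 63)

Answer: (5, 72, 63, 63)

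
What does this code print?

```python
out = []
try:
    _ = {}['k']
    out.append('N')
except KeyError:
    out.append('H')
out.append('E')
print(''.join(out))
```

Execution trace: 'H' (except KeyError) → 'E' (after the try/except). Output: HE

Answer: HE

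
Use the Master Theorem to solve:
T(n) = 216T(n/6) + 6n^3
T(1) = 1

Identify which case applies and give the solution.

a=216, b=6, f(n)=6n^3. log_6(216) = 3. Since c=3 = 3, Case 2 applies: T(n) = Θ(n^log_b(a) · log n) = O(n^3 log n).

Answer: O(n^3 log n) - Case 2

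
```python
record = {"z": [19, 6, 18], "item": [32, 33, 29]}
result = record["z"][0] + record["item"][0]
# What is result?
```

Trace:
`record = {"z": [19, 6, 18], "item": [32, 33, 29]}` → record = {'z': [19, 6, 18], 'item': [32, 33, 29]}
`result = record["z"][0] + record["item"][0]` → result = 51
So result = 51

Answer: 51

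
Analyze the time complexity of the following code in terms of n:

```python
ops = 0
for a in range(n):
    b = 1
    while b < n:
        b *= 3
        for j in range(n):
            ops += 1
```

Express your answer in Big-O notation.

Each loop level contributes: n × log n × n. Multiplying the contributions gives O(n^2 log n).

Answer: O(n^2 log n)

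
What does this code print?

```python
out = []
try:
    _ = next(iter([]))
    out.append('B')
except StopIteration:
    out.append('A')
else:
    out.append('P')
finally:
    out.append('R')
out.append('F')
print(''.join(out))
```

Execution trace: 'A' (except StopIteration) → 'R' (finally) → 'F' (after the try/except). Output: ARF

Answer: ARF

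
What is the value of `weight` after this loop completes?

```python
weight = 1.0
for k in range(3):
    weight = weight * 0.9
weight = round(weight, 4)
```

Exponential decay: 1.0 * 0.9^3
`weight` takes the values: 1.0 → 0.9 → 0.81 → 0.729

Answer: 0.729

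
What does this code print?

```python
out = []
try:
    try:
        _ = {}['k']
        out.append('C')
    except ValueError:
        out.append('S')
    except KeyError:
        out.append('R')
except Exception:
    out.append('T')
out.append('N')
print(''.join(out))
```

Execution trace: 'R' (inner except KeyError) → 'N' (after the try/except). Output: RN

Answer: RN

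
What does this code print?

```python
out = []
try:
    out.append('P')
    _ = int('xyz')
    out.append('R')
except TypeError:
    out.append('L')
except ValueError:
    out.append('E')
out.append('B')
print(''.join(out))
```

Execution trace: 'P' (try body) → 'E' (except ValueError) → 'B' (after the try/except). Output: PEB

Answer: PEB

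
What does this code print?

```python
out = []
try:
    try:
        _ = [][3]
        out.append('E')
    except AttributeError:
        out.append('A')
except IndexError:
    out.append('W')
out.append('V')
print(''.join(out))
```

Execution trace: 'W' (outer except IndexError) → 'V' (after the try/except). Output: WV

Answer: WV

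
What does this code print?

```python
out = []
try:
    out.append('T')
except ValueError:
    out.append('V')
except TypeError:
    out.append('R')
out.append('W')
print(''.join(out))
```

Execution trace: 'T' (try body, no exception) → 'W' (after the try/except). Output: TW

Answer: TW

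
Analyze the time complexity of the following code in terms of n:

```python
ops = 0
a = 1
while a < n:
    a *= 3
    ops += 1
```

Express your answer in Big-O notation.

Each loop level contributes: log n. Multiplying the contributions gives O(log n).

Answer: O(log n)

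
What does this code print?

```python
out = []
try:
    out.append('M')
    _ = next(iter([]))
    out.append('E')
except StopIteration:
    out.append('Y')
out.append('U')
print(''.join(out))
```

Execution trace: 'M' (try body) → 'Y' (except StopIteration) → 'U' (after the try/except). Output: MYU

Answer: MYU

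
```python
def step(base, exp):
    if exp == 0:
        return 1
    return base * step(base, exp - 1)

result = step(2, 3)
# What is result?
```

step(2, 3) = 2 * 2 * 2 = 8

Answer: 8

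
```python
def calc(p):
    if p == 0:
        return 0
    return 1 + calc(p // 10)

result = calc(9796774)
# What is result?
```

Count of digits of 9796774: 7

Answer: 7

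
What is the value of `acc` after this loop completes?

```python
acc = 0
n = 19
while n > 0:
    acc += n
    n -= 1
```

Sum 19 down to 1
`acc` takes the values: 0 → 19 → 37 → 54 → 70 → 85 → 99 → 112 → 124 → 135 → 145 → 154 → 162 → 169 → 175 → 180 → 184 → 187 → 189 → 190

Answer: 190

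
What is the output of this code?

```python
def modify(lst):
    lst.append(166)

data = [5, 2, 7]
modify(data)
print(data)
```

Key concept: function modifies passed list.
Step by step:
`data = [5, 2, 7]` → data = [5, 2, 7]
`modify(data)` → data = [5, 2, 7, 166]
`print(data)` → prints [5, 2, 7, 166]

Answer: [5, 2, 7, 166]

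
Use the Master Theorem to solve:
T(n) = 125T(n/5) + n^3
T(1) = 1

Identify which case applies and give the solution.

a=125, b=5, f(n)=n^3. log_5(125) = 3. Since c=3 = 3, Case 2 applies: T(n) = Θ(n^log_b(a) · log n) = O(n^3 log n).

Answer: O(n^3 log n) - Case 2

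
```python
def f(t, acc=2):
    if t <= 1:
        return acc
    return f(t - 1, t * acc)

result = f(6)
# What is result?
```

Accumulator trace (n, acc): (6, 2) -> (5, 12) -> (4, 60) -> (3, 240) -> (2, 720) -> (1, 1440) -> return 1440

Answer: 1440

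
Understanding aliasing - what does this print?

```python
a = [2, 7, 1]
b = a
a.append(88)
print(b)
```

Key concept: basic list aliasing.
Step by step:
`a = [2, 7, 1]` → a = [2, 7, 1]
`b = a` → b = [2, 7, 1] (same object as a)
`a.append(88)` → a = [2, 7, 1, 88] (same object as b); b = [2, 7, 1, 88] (same object as a)
`print(b)` → prints [2, 7, 1, 88]

Answer: [2, 7, 1, 88]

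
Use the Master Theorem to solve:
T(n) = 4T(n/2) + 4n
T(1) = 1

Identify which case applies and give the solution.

a=4, b=2, f(n)=4n. log_2(4) = 2. Since c=1 < 2, Case 1 applies: T(n) = Θ(n^log_b(a)) = O(n^2).

Answer: O(n^2) - Case 1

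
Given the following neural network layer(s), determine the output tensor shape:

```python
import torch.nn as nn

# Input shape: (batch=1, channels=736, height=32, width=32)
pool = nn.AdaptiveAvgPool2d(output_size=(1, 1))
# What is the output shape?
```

Input: (1, 736, 32, 32) -> Output: (1, 736, 1, 1)

Answer: (1, 736, 1, 1)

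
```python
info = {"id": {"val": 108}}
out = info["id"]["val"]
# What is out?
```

Trace:
`info = {"id": {"val": 108}}` → info = {'id': {'val': 108}}
`out = info["id"]["val"]` → out = 108
So out = 108

Answer: 108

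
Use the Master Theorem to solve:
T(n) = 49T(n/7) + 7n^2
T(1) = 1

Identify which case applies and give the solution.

a=49, b=7, f(n)=7n^2. log_7(49) = 2. Since c=2 = 2, Case 2 applies: T(n) = Θ(n^log_b(a) · log n) = O(n^2 log n).

Answer: O(n^2 log n) - Case 2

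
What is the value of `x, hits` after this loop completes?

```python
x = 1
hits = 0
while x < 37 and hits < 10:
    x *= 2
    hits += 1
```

Double until >= 37 or 10 iterations
`x, hits` takes the values: (1, 0) → (2, 0) → (2, 1) → (4, 1) → (4, 2) → (8, 2) → (8, 3) → (16, 3) → (16, 4) → (32, 4) → (32, 5) → (64, 5) → (64, 6)

Answer: 64, 6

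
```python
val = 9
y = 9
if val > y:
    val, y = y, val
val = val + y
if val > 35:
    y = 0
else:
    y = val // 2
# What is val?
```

Trace:
`val = 9` → val = 9
`y = 9` → y = 9
`if val > y: ...` → val > y is False → no variable changes
`val = val + y` → val = 18
`if val > 35: ...` → val > 35 is False, take else branch → no variable changes
So val = 18

Answer: 18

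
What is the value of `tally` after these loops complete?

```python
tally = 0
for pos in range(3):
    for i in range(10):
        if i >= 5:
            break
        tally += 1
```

Inner breaks at 5, outer runs 3 times
`tally` takes the values: 0 → 1 → 2 → 3 → 4 → 5 → 6 → 7 → 8 → 9 → 10 → 11 → 12 → 13 → 14 → 15

Answer: 15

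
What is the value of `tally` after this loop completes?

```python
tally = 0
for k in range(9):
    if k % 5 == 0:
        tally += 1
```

Count numbers divisible by 5 in range(9)
`tally` takes the values: 0 → 1 → 2

Answer: 2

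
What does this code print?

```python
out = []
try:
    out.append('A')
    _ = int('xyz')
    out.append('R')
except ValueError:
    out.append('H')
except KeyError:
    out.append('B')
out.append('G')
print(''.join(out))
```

Execution trace: 'A' (try body) → 'H' (except ValueError) → 'G' (after the try/except). Output: AHG

Answer: AHG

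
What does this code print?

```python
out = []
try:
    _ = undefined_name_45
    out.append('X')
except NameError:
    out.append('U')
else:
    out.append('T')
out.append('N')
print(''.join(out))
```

Execution trace: 'U' (except NameError) → 'N' (after the try/except). Output: UN

Answer: UN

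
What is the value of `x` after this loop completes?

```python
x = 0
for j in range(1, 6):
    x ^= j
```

XOR of 1 to 5
`x` takes the values: 0 → 1 → 3 → 0 → 4 → 1

Answer: 1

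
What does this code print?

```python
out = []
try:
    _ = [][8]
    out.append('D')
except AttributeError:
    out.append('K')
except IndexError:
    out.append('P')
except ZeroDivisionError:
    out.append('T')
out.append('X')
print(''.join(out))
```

Execution trace: 'P' (except IndexError) → 'X' (after the try/except). Output: PX

Answer: PX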